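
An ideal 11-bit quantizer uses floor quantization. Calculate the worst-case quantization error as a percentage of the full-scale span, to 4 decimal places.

0.0488 %

Truncating → worst-case error = 1 LSB = V_FS/2^11, so 100/2048 = 0.0488281 % of full scale.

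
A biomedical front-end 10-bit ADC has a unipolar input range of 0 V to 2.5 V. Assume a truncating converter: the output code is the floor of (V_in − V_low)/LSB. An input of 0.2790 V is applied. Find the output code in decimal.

LSB = 2.5 V / 1024 = 2.441 mV.
(0.2790 − 0) / 0.00244141 = 114.278 LSBs.
Floor → code 114.

code 114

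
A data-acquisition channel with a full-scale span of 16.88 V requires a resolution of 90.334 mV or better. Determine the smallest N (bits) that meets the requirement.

Number of steps required ≥ 16.88 V / 90.334 mV = 186.86.
Need 2^N ≥ 186.86; 2^7 = 128, 2^8 = 256.
Minimum N = 8.

8 bits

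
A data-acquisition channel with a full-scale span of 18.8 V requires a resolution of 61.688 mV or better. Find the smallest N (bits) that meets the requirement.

9 bits

Number of steps required ≥ 18.8 V / 61.688 mV = 304.76.
Need 2^N ≥ 304.76; 2^8 = 256, 2^9 = 512.
Minimum N = 9.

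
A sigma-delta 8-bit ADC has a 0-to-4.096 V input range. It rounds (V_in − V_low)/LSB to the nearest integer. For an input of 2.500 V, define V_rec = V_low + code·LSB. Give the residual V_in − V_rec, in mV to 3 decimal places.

One LSB is 4.096 V / 256 = 16.000 mV.
(2.500 − 0)/0.016 = 156.2500; round gives code 156.
V_rec = 0 + 156·0.016 = 2.496 V.
Difference: 0.004 V → 4.000 mV.

4.000 mV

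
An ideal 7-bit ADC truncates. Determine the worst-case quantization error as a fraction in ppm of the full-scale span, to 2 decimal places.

7812.50 ppm

Truncating → worst-case error = 1 LSB = V_FS/2^7, so 1e+06/128 = 7812.5 ppm of full scale.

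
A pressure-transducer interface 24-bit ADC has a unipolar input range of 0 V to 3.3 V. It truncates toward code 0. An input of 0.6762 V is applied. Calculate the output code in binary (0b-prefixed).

With 16777216 levels over 3.3 V, one step is 0.20 µV.
(V_in − V_low)/LSB = (0.6762 − 0) / 1.96695e-07 = 3437804.079.
⌊·⌋(3437804.079) = 3437804.
In binary (0b-prefixed): 0b1101000111010011101100.

code 0b1101000111010011101100 (decimal 3437804)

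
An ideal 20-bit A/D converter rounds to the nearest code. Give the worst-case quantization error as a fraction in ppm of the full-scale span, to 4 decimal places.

0.4768 ppm

Rounding → worst-case error = ½ LSB = V_FS/2^21, so 1e+06/2097152 = 0.476837 ppm of full scale.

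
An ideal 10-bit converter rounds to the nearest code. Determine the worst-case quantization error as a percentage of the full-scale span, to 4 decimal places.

Rounding → worst-case error = ½ LSB = V_FS/2^11, so 100/2048 = 0.0488281 % of full scale.

0.0488 %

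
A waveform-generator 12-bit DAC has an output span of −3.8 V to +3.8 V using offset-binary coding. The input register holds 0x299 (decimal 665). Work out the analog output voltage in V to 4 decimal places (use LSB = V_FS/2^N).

-2.5661 V

LSB = 7.6 V / 2^12 = 1.855 mV.
Code 0x299 = 665 decimal.
V_out = (−3.8) + 665 × 0.00185547 V = -2.56611 V.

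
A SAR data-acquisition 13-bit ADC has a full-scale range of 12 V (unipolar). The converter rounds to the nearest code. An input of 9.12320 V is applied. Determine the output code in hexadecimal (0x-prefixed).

code 0x1854 (decimal 6228)

LSB = 12 V / 8192 = 1.465 mV.
(9.12320 − 0) / 0.00146484 = 6228.105 LSBs.
So the output code is 6228.
In hexadecimal (0x-prefixed): 0x1854.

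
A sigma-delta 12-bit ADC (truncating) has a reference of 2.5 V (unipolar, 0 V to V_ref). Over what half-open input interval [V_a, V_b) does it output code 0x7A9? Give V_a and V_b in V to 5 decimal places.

LSB = 2.5/2^12 = 0.610 mV.
Code 0x7A9 = 1961 decimal.
V_a = V_low + 1961·LSB = 1.1969 V; V_b = V_low + 1962·LSB = 1.19751 V.

[1.19690 V, 1.19751 V)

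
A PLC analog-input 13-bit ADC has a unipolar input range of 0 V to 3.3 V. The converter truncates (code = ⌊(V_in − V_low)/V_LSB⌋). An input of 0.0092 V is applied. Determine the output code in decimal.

code 22

Full-scale span = 3.3 V; LSB = 3.3/2^13 = 402.83 µV.
Input sits at 22.838 steps above V_low.
Floor → code 22.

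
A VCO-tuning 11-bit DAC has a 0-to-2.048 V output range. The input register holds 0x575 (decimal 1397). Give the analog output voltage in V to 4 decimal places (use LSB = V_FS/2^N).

LSB = 2.048 V / 2^11 = 1.000 mV.
Code 0x575 = 1397 decimal.
V_out = 0 + 1397 × 0.001 V = 1.397 V.

1.3970 V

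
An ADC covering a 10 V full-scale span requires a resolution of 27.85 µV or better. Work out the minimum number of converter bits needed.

19 bits

Number of steps required ≥ 10 V / 27.85 µV = 359066.43.
Need 2^N ≥ 359066.43; 2^18 = 262144, 2^19 = 524288.
Minimum N = 19.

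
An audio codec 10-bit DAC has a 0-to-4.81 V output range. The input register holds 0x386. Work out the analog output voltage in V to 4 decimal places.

4.2369 V

LSB = 4.81 V / 2^10 = 4.697 mV.
Code 0x386 = 902 decimal.
V_out = 0 + 902 × 0.00469727 V = 4.23693 V.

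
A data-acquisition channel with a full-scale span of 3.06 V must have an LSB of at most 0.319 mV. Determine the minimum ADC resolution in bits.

Number of steps required ≥ 3.06 V / 0.319 mV = 9592.48.
Need 2^N ≥ 9592.48; 2^13 = 8192, 2^14 = 16384.
Minimum N = 14.

14 bits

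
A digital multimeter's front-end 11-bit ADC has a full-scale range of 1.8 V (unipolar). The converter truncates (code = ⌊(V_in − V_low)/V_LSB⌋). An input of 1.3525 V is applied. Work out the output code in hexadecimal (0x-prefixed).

code 0x602 (decimal 1538)

Full-scale span = 1.8 V; LSB = 1.8/2^11 = 0.879 mV.
Input sits at 1538.844 steps above V_low.
Floor → code 1538.
In hexadecimal (0x-prefixed): 0x602.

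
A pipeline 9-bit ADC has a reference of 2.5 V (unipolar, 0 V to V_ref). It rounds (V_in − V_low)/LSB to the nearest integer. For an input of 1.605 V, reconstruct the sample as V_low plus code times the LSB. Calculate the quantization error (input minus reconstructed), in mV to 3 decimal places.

One LSB is 2.5 V / 512 = 4.883 mV.
Scaled input = 328.7040 LSBs, so code = 329.
Code 329 maps back to 0 + 329×0.00488281 V = 1.6064453 V.
Error = 1.605 − 1.6064453 = -0.00144531 V = -1.445 mV.

-1.445 mV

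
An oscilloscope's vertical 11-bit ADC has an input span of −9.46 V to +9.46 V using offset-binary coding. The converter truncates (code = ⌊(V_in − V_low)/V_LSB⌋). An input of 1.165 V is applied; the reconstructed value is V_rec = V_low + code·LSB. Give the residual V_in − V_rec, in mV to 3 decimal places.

One LSB is 18.92 V / 2048 = 9.238 mV.
Scaled input = 1150.1057 LSBs, so code = 1150.
Code 1150 maps back to (−9.46) + 1150×0.00923828 V = 1.1640234 V.
Error = 1.165 − 1.1640234 = 0.000976562 V = 0.977 mV.

0.977 mV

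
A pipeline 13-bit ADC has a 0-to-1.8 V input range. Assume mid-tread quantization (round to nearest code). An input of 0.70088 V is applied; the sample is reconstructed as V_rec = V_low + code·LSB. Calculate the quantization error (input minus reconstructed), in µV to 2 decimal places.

-47.73 µV

Step size: 1.8 V ÷ 2^13 = 219.73 µV.
(V_in − V_low)/LSB = (0.70088 − 0)/0.000219727 = 3189.7828 → code 3190 (round).
Code 3190 maps back to 0 + 3190×0.000219727 V = 0.70092773 V.
V_in − V_rec = -4.77344e-05 V = -47.73 µV.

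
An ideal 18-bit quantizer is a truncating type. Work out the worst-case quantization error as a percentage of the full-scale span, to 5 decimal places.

Truncating → worst-case error = 1 LSB = V_FS/2^18, so 100/262144 = 0.00038147 % of full scale.

0.00038 %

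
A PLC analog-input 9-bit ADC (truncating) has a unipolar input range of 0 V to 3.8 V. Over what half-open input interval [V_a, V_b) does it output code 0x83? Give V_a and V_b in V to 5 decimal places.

[0.97227 V, 0.97969 V)

LSB = 3.8/2^9 = 7.422 mV.
Code 0x83 = 131 decimal.
V_a = V_low + 131·LSB = 0.972266 V; V_b = V_low + 132·LSB = 0.979688 V.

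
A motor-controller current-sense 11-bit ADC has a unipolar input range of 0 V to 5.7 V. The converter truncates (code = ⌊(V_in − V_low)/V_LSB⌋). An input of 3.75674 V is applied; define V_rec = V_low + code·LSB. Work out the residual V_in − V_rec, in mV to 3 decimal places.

2.199 mV

Step size: 5.7 V ÷ 2^11 = 2.783 mV.
(V_in − V_low)/LSB = (3.75674 − 0)/0.0027832 = 1349.7901 → code 1349 (floor).
V_rec = 0 + 1349·0.0027832 = 3.754541 V.
Error = 3.75674 − 3.754541 = 0.00219898 V = 2.199 mV.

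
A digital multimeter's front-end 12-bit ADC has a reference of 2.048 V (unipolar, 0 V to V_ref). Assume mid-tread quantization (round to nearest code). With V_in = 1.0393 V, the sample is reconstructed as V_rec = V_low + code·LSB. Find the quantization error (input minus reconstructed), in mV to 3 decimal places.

LSB = 2.048/2^12 = 0.500 mV.
(V_in − V_low)/LSB = (1.0393 − 0)/0.0005 = 2078.6000 → code 2079 (round).
V_rec = 0 + 2079·0.0005 = 1.0395 V.
Error = 1.0393 − 1.0395 = -0.0002 V = -0.200 mV.

-0.200 mV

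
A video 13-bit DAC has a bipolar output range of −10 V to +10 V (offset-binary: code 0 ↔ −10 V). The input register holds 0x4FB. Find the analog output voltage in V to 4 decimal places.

LSB = 20 V / 2^13 = 2.441 mV.
Code 0x4FB = 1275 decimal.
V_out = (−10) + 1275 × 0.00244141 V = -6.88721 V.

-6.8872 V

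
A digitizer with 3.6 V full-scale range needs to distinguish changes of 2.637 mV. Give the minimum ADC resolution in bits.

11 bits

Number of steps required ≥ 3.6 V / 2.637 mV = 1365.19.
Need 2^N ≥ 1365.19; 2^10 = 1024, 2^11 = 2048.
Minimum N = 11.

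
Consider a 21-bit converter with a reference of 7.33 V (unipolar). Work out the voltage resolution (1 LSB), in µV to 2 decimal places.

3.50 µV

Full-scale span = 7.33 V.
LSB = 7.33 / 2^21 = 7.33 / 2097152 = 3.49522e-06 V = 3.50 µV.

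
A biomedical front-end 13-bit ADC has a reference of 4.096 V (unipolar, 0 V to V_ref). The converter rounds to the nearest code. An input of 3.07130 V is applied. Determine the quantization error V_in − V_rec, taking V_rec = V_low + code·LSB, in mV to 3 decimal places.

-0.200 mV

Step size: 4.096 V ÷ 2^13 = 0.500 mV.
(3.07130 − 0)/0.0005 = 6142.6000; round gives code 6143.
V_rec = 0 + 6143·0.0005 = 3.0715 V.
Error = 3.07130 − 3.0715 = -0.0002 V = -0.200 mV.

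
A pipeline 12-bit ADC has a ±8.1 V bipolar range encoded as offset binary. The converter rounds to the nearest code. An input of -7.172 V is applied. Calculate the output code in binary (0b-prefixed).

code 0b11101011 (decimal 235)

Full-scale span = 16.2 V; LSB = 16.2/2^12 = 3.955 mV.
(-7.172 − (−8.1)) / 0.00395508 = 234.635 LSBs.
round(234.635) = 235.
In binary (0b-prefixed): 0b11101011.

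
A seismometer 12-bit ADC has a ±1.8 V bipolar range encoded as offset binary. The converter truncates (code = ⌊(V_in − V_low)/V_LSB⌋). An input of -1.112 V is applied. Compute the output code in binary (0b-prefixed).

code 0b1100001110 (decimal 782)

LSB = 3.6 V / 4096 = 0.879 mV.
Input sits at 782.791 steps above V_low.
So the output code is 782.
In binary (0b-prefixed): 0b1100001110.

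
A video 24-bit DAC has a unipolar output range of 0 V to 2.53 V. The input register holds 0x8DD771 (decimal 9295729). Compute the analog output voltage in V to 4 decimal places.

1.4018 V

LSB = 2.53 V / 2^24 = 0.15 µV.
Code 0x8DD771 = 9295729 decimal.
V_out = 0 + 9295729 × 1.508e-07 V = 1.40179 V.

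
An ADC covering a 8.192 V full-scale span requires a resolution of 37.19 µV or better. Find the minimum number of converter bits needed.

18 bits

Number of steps required ≥ 8.192 V / 37.19 µV = 220274.27.
Need 2^N ≥ 220274.27; 2^17 = 131072, 2^18 = 262144.
Minimum N = 18.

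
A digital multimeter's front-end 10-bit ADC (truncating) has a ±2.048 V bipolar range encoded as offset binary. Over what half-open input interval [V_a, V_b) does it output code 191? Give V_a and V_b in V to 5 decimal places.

[-1.28400 V, -1.28000 V)

LSB = 4.096/2^10 = 4.000 mV.
V_a = V_low + 191·LSB = -1.284 V; V_b = V_low + 192·LSB = -1.28 V.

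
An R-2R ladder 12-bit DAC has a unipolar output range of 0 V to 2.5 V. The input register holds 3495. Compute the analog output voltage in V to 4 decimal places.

LSB = 2.5 V / 2^12 = 0.610 mV.
V_out = 0 + 3495 × 0.000610352 V = 2.13318 V.

2.1332 V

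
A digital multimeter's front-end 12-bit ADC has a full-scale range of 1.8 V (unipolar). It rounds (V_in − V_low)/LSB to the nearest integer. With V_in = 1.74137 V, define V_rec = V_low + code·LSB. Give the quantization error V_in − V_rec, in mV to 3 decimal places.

Step size: 1.8 V ÷ 2^12 = 439.45 µV.
(V_in − V_low)/LSB = (1.74137 − 0)/0.000439453 = 3962.5842 → code 3963 (round).
Code 3963 maps back to 0 + 3963×0.000439453 V = 1.7415527 V.
Error = 1.74137 − 1.7415527 = -0.000182734 V = -0.183 mV.

-0.183 mV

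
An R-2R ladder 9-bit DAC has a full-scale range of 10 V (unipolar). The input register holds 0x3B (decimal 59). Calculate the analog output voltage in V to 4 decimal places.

LSB = 10 V / 2^9 = 19.531 mV.
Code 0x3B = 59 decimal.
V_out = 0 + 59 × 0.0195312 V = 1.15234 V.

1.1523 V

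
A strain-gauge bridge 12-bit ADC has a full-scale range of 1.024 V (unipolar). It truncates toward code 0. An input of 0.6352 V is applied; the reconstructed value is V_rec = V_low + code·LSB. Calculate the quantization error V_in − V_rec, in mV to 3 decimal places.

Step size: 1.024 V ÷ 2^12 = 250.00 µV.
Scaled input = 2540.8000 LSBs, so code = 2540.
V_rec = 0 + 2540·0.00025 = 0.635 V.
Difference: 0.0002 V → 0.200 mV.

0.200 mV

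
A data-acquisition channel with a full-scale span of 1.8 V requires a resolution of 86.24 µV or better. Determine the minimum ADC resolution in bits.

Number of steps required ≥ 1.8 V / 86.24 µV = 20871.99.
Need 2^N ≥ 20871.99; 2^14 = 16384, 2^15 = 32768.
Minimum N = 15.

15 bits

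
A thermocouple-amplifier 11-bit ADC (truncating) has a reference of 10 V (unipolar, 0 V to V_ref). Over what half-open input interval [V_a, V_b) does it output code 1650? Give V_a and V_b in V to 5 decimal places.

[8.05664 V, 8.06152 V)

LSB = 10/2^11 = 4.883 mV.
V_a = V_low + 1650·LSB = 8.05664 V; V_b = V_low + 1651·LSB = 8.06152 V.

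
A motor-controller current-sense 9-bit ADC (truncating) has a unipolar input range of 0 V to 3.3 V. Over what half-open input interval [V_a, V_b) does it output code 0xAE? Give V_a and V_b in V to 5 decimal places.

[1.12148 V, 1.12793 V)

LSB = 3.3/2^9 = 6.445 mV.
Code 0xAE = 174 decimal.
V_a = V_low + 174·LSB = 1.12148 V; V_b = V_low + 175·LSB = 1.12793 V.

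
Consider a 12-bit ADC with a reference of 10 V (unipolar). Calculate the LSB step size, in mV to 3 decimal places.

Full-scale span = 10 V.
LSB = 10 / 2^12 = 10 / 4096 = 0.00244141 V = 2.441 mV.

2.441 mV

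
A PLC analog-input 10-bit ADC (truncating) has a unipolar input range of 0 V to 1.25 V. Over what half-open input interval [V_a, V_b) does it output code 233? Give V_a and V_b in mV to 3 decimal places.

LSB = 1.25/2^10 = 1.221 mV.
V_a = V_low + 233·LSB = 0.284424 V; V_b = V_low + 234·LSB = 0.285645 V.

[284.424 mV, 285.645 mV)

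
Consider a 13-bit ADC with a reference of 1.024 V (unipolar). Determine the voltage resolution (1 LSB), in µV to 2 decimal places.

Full-scale span = 1.024 V.
LSB = 1.024 / 2^13 = 1.024 / 8192 = 0.000125 V = 125.00 µV.

125.00 µV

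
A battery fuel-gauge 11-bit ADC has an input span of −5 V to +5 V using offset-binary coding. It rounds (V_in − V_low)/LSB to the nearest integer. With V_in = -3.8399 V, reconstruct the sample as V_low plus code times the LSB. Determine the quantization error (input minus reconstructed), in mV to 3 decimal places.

-2.009 mV

One LSB is 10 V / 2048 = 4.883 mV.
Scaled input = 237.5885 LSBs, so code = 238.
Reconstructed: -3.8378906 V.
Difference: -0.00200937 V → -2.009 mV.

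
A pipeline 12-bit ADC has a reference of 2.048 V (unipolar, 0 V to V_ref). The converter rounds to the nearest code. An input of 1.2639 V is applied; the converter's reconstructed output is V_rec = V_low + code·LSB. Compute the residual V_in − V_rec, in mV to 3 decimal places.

LSB = 2.048/2^12 = 0.500 mV.
(1.2639 − 0)/0.0005 = 2527.8000; round gives code 2528.
Code 2528 maps back to 0 + 2528×0.0005 V = 1.264 V.
V_in − V_rec = -0.0001 V = -0.100 mV.

-0.100 mV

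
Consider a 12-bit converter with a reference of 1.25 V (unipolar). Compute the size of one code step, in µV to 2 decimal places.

Full-scale span = 1.25 V.
LSB = 1.25 / 2^12 = 1.25 / 4096 = 0.000305176 V = 305.18 µV.

305.18 µV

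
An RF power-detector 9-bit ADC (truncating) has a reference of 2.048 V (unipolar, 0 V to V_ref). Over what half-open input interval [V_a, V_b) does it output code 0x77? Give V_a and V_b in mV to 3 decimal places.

[476.000 mV, 480.000 mV)

LSB = 2.048/2^9 = 4.000 mV.
Code 0x77 = 119 decimal.
V_a = V_low + 119·LSB = 0.476 V; V_b = V_low + 120·LSB = 0.48 V.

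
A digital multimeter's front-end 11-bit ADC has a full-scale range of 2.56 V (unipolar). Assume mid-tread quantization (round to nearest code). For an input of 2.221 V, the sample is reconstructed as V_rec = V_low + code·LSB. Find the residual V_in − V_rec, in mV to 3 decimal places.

LSB = 2.56/2^11 = 1.250 mV.
Scaled input = 1776.8000 LSBs, so code = 1777.
V_rec = 0 + 1777·0.00125 = 2.22125 V.
Difference: -0.00025 V → -0.250 mV.

-0.250 mV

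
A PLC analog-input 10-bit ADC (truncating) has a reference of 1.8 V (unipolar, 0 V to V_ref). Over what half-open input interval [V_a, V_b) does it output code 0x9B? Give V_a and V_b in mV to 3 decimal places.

LSB = 1.8/2^10 = 1.758 mV.
Code 0x9B = 155 decimal.
V_a = V_low + 155·LSB = 0.272461 V; V_b = V_low + 156·LSB = 0.274219 V.

[272.461 mV, 274.219 mV)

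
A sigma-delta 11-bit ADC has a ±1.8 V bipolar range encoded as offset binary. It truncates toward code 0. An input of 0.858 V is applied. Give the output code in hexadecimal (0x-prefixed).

LSB = 3.6 V / 2048 = 1.758 mV.
Input sits at 1512.107 steps above V_low.
So the output code is 1512.
In hexadecimal (0x-prefixed): 0x5E8.

code 0x5E8 (decimal 1512)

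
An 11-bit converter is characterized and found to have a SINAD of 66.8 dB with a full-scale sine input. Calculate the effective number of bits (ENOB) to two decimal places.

ENOB = (SINAD − 1.76) / 6.02 = (66.8 − 1.76)/6.02 = 10.804.

10.80 bits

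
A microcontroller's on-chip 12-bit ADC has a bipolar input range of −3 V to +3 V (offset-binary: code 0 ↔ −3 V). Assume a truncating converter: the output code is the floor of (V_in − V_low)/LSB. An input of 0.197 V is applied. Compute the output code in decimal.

With 4096 levels over 6 V, one step is 1.465 mV.
(0.197 − (−3)) / 0.00146484 = 2182.485 LSBs.
⌊·⌋(2182.485) = 2182.

code 2182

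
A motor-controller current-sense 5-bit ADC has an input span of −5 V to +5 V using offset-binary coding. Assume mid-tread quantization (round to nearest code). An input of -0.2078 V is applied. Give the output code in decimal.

code 15

LSB = 10 V / 32 = 312.500 mV.
Input sits at 15.335 steps above V_low.
Round → code 15.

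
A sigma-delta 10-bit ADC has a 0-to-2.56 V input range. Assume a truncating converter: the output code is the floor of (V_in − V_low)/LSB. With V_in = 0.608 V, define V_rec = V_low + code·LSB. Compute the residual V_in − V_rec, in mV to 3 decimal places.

0.500 mV

LSB = 2.56/2^10 = 2.500 mV.
Scaled input = 243.2000 LSBs, so code = 243.
V_rec = 0 + 243·0.0025 = 0.6075 V.
Error = 0.608 − 0.6075 = 0.0005 V = 0.500 mV.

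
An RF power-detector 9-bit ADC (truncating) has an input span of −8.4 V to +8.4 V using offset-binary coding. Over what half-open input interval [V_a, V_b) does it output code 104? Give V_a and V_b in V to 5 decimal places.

LSB = 16.8/2^9 = 32.812 mV.
V_a = V_low + 104·LSB = -4.9875 V; V_b = V_low + 105·LSB = -4.95469 V.

[-4.98750 V, -4.95469 V)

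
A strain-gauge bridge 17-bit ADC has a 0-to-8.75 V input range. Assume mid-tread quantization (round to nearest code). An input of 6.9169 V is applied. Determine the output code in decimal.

code 103613

LSB = 8.75 V / 131072 = 66.76 µV.
(V_in − V_low)/LSB = (6.9169 − 0) / 6.67572e-05 = 103612.790.
So the output code is 103613.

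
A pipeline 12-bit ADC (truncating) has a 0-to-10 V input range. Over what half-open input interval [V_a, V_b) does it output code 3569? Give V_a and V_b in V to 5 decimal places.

[8.71338 V, 8.71582 V)

LSB = 10/2^12 = 2.441 mV.
V_a = V_low + 3569·LSB = 8.71338 V; V_b = V_low + 3570·LSB = 8.71582 V.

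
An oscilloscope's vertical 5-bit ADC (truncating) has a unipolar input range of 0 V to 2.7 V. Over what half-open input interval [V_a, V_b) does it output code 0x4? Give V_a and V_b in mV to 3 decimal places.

[337.500 mV, 421.875 mV)

LSB = 2.7/2^5 = 84.375 mV.
Code 0x4 = 4 decimal.
V_a = V_low + 4·LSB = 0.3375 V; V_b = V_low + 5·LSB = 0.421875 V.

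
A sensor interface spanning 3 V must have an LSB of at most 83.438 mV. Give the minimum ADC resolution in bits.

6 bits

Number of steps required ≥ 3 V / 83.438 mV = 35.95.
Need 2^N ≥ 35.95; 2^5 = 32, 2^6 = 64.
Minimum N = 6.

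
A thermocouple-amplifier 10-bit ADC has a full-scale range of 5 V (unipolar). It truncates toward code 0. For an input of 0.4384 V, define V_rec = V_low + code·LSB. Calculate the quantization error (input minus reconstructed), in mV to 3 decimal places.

3.830 mV

One LSB is 5 V / 1024 = 4.883 mV.
(0.4384 − 0)/0.00488281 = 89.7843; ⌊·⌋ gives code 89.
V_rec = 0 + 89·0.00488281 = 0.43457031 V.
V_in − V_rec = 0.00382969 V = 3.830 mV.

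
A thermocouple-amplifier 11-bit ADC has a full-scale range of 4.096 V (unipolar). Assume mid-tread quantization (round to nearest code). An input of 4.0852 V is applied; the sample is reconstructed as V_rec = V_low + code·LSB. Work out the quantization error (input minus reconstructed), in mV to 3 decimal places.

Step size: 4.096 V ÷ 2^11 = 2.000 mV.
(V_in − V_low)/LSB = (4.0852 − 0)/0.002 = 2042.6000 → code 2043 (round).
Reconstructed: 4.086 V.
Difference: -0.0008 V → -0.800 mV.

-0.800 mV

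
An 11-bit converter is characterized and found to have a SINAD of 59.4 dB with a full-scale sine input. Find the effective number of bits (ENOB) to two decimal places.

9.57 bits

ENOB = (SINAD − 1.76) / 6.02 = (59.4 − 1.76)/6.02 = 9.575.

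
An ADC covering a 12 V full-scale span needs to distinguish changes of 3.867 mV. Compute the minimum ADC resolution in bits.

12 bits

Number of steps required ≥ 12 V / 3.867 mV = 3103.18.
Need 2^N ≥ 3103.18; 2^11 = 2048, 2^12 = 4096.
Minimum N = 12.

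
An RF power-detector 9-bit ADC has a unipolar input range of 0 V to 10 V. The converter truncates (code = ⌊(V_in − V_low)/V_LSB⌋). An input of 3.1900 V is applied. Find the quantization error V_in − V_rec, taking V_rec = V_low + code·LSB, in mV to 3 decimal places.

Step size: 10 V ÷ 2^9 = 19.531 mV.
(V_in − V_low)/LSB = (3.1900 − 0)/0.0195312 = 163.3280 → code 163 (floor).
Code 163 maps back to 0 + 163×0.0195312 V = 3.1835938 V.
V_in − V_rec = 0.00640625 V = 6.406 mV.

6.406 mV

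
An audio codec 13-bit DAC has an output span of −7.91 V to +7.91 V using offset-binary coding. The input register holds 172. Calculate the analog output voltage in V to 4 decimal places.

LSB = 15.82 V / 2^13 = 1.931 mV.
V_out = (−7.91) + 172 × 0.00193115 V = -7.57784 V.

-7.5778 V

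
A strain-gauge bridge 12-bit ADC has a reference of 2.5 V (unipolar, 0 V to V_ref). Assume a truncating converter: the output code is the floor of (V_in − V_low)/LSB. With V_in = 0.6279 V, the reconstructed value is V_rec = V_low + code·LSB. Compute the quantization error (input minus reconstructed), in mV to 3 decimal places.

0.459 mV

Step size: 2.5 V ÷ 2^12 = 0.610 mV.
(0.6279 − 0)/0.000610352 = 1028.7514; ⌊·⌋ gives code 1028.
Reconstructed: 0.62744141 V.
Difference: 0.000458594 V → 0.459 mV.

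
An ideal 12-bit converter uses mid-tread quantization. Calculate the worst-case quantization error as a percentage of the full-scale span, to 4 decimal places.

Rounding → worst-case error = ½ LSB = V_FS/2^13, so 100/8192 = 0.012207 % of full scale.

0.0122 %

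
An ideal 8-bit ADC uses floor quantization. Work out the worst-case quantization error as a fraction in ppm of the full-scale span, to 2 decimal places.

Truncating → worst-case error = 1 LSB = V_FS/2^8, so 1e+06/256 = 3906.25 ppm of full scale.

3906.25 ppm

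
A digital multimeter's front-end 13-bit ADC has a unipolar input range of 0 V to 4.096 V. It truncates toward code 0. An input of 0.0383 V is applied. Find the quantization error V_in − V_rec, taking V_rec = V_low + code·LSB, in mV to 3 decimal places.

LSB = 4.096/2^13 = 0.500 mV.
(0.0383 − 0)/0.0005 = 76.6000; ⌊·⌋ gives code 76.
Code 76 maps back to 0 + 76×0.0005 V = 0.038 V.
Difference: 0.0003 V → 0.300 mV.

0.300 mV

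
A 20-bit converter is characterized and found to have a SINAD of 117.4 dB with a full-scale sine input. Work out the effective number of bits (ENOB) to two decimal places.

19.21 bits

ENOB = (SINAD − 1.76) / 6.02 = (117.4 − 1.76)/6.02 = 19.209.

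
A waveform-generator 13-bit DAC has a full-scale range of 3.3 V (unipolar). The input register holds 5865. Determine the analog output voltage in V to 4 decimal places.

2.3626 V

LSB = 3.3 V / 2^13 = 402.83 µV.
V_out = 0 + 5865 × 0.000402832 V = 2.36261 V.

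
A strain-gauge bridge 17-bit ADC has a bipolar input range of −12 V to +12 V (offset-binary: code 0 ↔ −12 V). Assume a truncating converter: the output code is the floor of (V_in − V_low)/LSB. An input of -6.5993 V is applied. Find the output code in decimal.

code 29495

Full-scale span = 24 V; LSB = 24/2^17 = 183.11 µV.
(-6.5993 − (−12)) / 0.000183105 = 29495.023 LSBs.
So the output code is 29495.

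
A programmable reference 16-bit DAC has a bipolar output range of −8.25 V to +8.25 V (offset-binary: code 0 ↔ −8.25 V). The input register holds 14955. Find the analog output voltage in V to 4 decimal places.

-4.4848 V

LSB = 16.5 V / 2^16 = 251.77 µV.
V_out = (−8.25) + 14955 × 0.00025177 V = -4.48478 V.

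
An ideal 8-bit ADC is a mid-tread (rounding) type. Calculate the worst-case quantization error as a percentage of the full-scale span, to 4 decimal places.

Rounding → worst-case error = ½ LSB = V_FS/2^9, so 100/512 = 0.195312 % of full scale.

0.1953 %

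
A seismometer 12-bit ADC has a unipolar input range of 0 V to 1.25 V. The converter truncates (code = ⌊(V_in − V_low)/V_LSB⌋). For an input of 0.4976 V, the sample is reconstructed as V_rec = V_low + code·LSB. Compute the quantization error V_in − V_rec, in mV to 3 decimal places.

LSB = 1.25/2^12 = 305.18 µV.
(V_in − V_low)/LSB = (0.4976 − 0)/0.000305176 = 1630.5357 → code 1630 (floor).
Code 1630 maps back to 0 + 1630×0.000305176 V = 0.49743652 V.
Difference: 0.000163477 V → 0.163 mV.

0.163 mV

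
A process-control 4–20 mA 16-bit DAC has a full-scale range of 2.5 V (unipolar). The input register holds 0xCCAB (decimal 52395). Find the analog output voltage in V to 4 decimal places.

1.9987 V

LSB = 2.5 V / 2^16 = 38.15 µV.
Code 0xCCAB = 52395 decimal.
V_out = 0 + 52395 × 3.8147e-05 V = 1.99871 V.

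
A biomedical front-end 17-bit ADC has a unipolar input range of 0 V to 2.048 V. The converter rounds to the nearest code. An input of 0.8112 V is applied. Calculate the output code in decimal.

code 51917

With 131072 levels over 2.048 V, one step is 15.62 µV.
(V_in − V_low)/LSB = (0.8112 − 0) / 1.5625e-05 = 51916.800.
Round → code 51917.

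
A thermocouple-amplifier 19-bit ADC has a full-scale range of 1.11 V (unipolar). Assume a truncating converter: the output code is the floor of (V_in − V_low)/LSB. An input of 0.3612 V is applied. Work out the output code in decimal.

code 170606

LSB = 1.11 V / 524288 = 2.12 µV.
(V_in − V_low)/LSB = (0.3612 − 0) / 2.11716e-06 = 170606.149.
So the output code is 170606.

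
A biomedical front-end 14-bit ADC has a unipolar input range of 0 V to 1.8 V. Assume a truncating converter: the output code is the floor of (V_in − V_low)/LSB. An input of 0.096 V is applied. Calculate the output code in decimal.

Full-scale span = 1.8 V; LSB = 1.8/2^14 = 109.86 µV.
(V_in − V_low)/LSB = (0.096 − 0) / 0.000109863 = 873.813.
⌊·⌋(873.813) = 873.

code 873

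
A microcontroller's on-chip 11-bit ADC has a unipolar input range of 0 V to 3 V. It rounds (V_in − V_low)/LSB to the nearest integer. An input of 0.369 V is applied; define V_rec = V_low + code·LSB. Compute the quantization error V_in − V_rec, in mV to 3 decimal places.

-0.141 mV

LSB = 3/2^11 = 1.465 mV.
Scaled input = 251.9040 LSBs, so code = 252.
Code 252 maps back to 0 + 252×0.00146484 V = 0.36914062 V.
Difference: -0.000140625 V → -0.141 mV.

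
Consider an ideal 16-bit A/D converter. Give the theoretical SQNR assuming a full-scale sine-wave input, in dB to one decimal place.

98.1 dB

SNR ≈ 6.02·N + 1.76 dB = 6.02·16 + 1.76 = 98.08 dB.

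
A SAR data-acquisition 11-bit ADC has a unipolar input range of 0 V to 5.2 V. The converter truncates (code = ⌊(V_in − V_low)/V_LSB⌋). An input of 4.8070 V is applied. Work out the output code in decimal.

code 1893

With 2048 levels over 5.2 V, one step is 2.539 mV.
(V_in − V_low)/LSB = (4.8070 − 0) / 0.00253906 = 1893.218.
Floor → code 1893.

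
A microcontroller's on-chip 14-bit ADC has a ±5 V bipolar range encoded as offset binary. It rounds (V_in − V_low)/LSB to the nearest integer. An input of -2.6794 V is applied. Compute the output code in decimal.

code 3802

LSB = 10 V / 16384 = 0.610 mV.
(-2.6794 − (−5)) / 0.000610352 = 3802.071 LSBs.
Round → code 3802.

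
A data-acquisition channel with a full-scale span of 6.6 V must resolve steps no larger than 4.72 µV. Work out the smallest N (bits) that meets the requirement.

Number of steps required ≥ 6.6 V / 4.72 µV = 1398305.08.
Need 2^N ≥ 1398305.08; 2^20 = 1048576, 2^21 = 2097152.
Minimum N = 21.

21 bits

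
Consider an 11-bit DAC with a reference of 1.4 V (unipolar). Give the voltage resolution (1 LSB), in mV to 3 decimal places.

Full-scale span = 1.4 V.
LSB = 1.4 / 2^11 = 1.4 / 2048 = 0.000683594 V = 0.684 mV.

0.684 mV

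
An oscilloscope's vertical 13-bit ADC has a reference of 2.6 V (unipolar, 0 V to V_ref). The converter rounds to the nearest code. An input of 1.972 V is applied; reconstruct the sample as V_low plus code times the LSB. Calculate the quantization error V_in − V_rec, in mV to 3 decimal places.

LSB = 2.6/2^13 = 317.38 µV.
(1.972 − 0)/0.000317383 = 6213.3169; round gives code 6213.
Code 6213 maps back to 0 + 6213×0.000317383 V = 1.9718994 V.
Difference: 0.000100586 V → 0.101 mV.

0.101 mV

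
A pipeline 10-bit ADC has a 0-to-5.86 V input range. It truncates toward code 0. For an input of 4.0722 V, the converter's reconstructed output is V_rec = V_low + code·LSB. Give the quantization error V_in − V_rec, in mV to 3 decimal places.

3.391 mV

LSB = 5.86/2^10 = 5.723 mV.
Scaled input = 711.5926 LSBs, so code = 711.
Reconstructed: 4.0688086 V.
Error = 4.0722 − 4.0688086 = 0.00339141 V = 3.391 mV.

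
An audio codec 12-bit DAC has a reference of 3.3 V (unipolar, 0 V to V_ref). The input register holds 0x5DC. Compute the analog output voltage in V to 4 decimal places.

LSB = 3.3 V / 2^12 = 0.806 mV.
Code 0x5DC = 1500 decimal.
V_out = 0 + 1500 × 0.000805664 V = 1.2085 V.

1.2085 V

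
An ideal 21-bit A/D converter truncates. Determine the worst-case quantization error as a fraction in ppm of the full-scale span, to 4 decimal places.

Truncating → worst-case error = 1 LSB = V_FS/2^21, so 1e+06/2097152 = 0.476837 ppm of full scale.

0.4768 ppm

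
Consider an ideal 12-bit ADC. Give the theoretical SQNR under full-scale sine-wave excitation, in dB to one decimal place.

SNR ≈ 6.02·N + 1.76 dB = 6.02·12 + 1.76 = 74.00 dB.

74.0 dB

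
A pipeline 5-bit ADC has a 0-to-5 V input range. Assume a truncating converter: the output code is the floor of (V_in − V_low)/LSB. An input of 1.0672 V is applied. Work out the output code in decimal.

Full-scale span = 5 V; LSB = 5/2^5 = 156.250 mV.
(1.0672 − 0) / 0.15625 = 6.830 LSBs.
Floor → code 6.

code 6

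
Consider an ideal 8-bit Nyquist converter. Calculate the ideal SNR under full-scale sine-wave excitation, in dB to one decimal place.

SNR ≈ 6.02·N + 1.76 dB = 6.02·8 + 1.76 = 49.92 dB.

49.9 dB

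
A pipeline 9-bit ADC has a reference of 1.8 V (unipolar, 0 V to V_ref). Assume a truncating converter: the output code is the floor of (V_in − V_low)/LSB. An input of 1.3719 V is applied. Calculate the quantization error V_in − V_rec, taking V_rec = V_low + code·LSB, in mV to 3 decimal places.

Step size: 1.8 V ÷ 2^9 = 3.516 mV.
(1.3719 − 0)/0.00351563 = 390.2293; ⌊·⌋ gives code 390.
V_rec = 0 + 390·0.00351563 = 1.3710938 V.
Difference: 0.00080625 V → 0.806 mV.

0.806 mV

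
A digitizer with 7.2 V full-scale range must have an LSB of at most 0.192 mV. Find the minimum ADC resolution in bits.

16 bits

Number of steps required ≥ 7.2 V / 0.192 mV = 37500.00.
Need 2^N ≥ 37500.00; 2^15 = 32768, 2^16 = 65536.
Minimum N = 16.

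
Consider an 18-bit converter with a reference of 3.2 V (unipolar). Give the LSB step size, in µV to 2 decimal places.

Full-scale span = 3.2 V.
LSB = 3.2 / 2^18 = 3.2 / 262144 = 1.2207e-05 V = 12.21 µV.

12.21 µV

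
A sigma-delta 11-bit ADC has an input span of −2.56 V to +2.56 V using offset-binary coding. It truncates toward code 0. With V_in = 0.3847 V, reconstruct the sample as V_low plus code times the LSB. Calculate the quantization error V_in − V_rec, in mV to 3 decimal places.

Step size: 5.12 V ÷ 2^11 = 2.500 mV.
(V_in − V_low)/LSB = (0.3847 − (−2.56))/0.0025 = 1177.8800 → code 1177 (floor).
Code 1177 maps back to (−2.56) + 1177×0.0025 V = 0.3825 V.
Error = 0.3847 − 0.3825 = 0.0022 V = 2.200 mV.

2.200 mV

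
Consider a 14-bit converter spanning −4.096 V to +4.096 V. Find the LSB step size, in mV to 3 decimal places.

Full-scale span = 8.192 V.
LSB = 8.192 / 2^14 = 8.192 / 16384 = 0.0005 V = 0.500 mV.

0.500 mV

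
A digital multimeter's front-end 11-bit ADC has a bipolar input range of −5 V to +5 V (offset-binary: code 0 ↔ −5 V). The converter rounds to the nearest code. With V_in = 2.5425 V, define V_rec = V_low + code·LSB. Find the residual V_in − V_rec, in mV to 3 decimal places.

-1.445 mV

LSB = 10/2^11 = 4.883 mV.
(2.5425 − (−5))/0.00488281 = 1544.7040; round gives code 1545.
V_rec = (−5) + 1545·0.00488281 = 2.5439453 V.
V_in − V_rec = -0.00144531 V = -1.445 mV.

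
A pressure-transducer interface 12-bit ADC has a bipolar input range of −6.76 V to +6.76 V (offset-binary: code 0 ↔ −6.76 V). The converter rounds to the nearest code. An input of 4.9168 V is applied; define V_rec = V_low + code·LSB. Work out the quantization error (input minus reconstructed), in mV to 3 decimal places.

Step size: 13.52 V ÷ 2^12 = 3.301 mV.
(4.9168 − (−6.76))/0.00330078 = 3537.5867; round gives code 3538.
Code 3538 maps back to (−6.76) + 3538×0.00330078 V = 4.9181641 V.
Error = 4.9168 − 4.9181641 = -0.00136406 V = -1.364 mV.

-1.364 mV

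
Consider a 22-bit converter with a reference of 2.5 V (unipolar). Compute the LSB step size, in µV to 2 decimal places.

Full-scale span = 2.5 V.
LSB = 2.5 / 2^22 = 2.5 / 4194304 = 5.96046e-07 V = 0.60 µV.

0.60 µV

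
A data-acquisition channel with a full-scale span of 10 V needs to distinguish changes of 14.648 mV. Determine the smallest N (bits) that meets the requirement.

Number of steps required ≥ 10 V / 14.648 mV = 682.69.
Need 2^N ≥ 682.69; 2^9 = 512, 2^10 = 1024.
Minimum N = 10.

10 bits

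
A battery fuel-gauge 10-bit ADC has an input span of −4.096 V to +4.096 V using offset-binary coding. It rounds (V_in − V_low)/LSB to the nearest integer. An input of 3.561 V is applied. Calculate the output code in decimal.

code 957

With 1024 levels over 8.192 V, one step is 8.000 mV.
Input sits at 957.125 steps above V_low.
So the output code is 957.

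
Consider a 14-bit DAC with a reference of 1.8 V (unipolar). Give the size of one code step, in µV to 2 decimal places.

109.86 µV

Full-scale span = 1.8 V.
LSB = 1.8 / 2^14 = 1.8 / 16384 = 0.000109863 V = 109.86 µV.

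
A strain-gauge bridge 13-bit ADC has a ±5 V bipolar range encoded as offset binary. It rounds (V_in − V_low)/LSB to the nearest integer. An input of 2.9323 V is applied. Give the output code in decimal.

LSB = 10 V / 8192 = 1.221 mV.
Input sits at 6498.140 steps above V_low.
Round → code 6498.

code 6498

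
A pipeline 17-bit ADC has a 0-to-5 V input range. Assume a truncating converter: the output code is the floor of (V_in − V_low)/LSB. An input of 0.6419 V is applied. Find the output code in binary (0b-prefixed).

code 0b100000110111011 (decimal 16827)

LSB = 5 V / 131072 = 38.15 µV.
(0.6419 − 0) / 3.8147e-05 = 16827.023 LSBs.
Floor → code 16827.
In binary (0b-prefixed): 0b100000110111011.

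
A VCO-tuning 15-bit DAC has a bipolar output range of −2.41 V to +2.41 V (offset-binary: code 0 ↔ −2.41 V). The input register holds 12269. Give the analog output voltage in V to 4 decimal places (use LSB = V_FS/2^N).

-0.6053 V

LSB = 4.82 V / 2^15 = 147.09 µV.
V_out = (−2.41) + 12269 × 0.000147095 V = -0.605295 V.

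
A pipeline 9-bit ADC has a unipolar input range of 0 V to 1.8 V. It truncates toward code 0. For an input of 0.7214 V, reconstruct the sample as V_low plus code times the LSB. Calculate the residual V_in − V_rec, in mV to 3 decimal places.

Step size: 1.8 V ÷ 2^9 = 3.516 mV.
(V_in − V_low)/LSB = (0.7214 − 0)/0.00351563 = 205.1982 → code 205 (floor).
Code 205 maps back to 0 + 205×0.00351563 V = 0.72070312 V.
V_in − V_rec = 0.000696875 V = 0.697 mV.

0.697 mV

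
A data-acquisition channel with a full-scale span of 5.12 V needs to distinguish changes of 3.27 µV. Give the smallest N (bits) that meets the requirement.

Number of steps required ≥ 5.12 V / 3.27 µV = 1565749.24.
Need 2^N ≥ 1565749.24; 2^20 = 1048576, 2^21 = 2097152.
Minimum N = 21.

21 bits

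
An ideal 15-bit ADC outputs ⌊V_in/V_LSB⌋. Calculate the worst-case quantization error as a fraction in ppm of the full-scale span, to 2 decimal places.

Truncating → worst-case error = 1 LSB = V_FS/2^15, so 1e+06/32768 = 30.5176 ppm of full scale.

30.52 ppm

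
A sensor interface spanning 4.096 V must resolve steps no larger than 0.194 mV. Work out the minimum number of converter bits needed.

15 bits

Number of steps required ≥ 4.096 V / 0.194 mV = 21113.40.
Need 2^N ≥ 21113.40; 2^14 = 16384, 2^15 = 32768.
Minimum N = 15.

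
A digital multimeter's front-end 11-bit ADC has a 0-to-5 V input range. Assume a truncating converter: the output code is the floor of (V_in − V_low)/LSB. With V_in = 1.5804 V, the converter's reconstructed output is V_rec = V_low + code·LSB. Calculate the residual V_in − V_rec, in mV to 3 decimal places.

One LSB is 5 V / 2048 = 2.441 mV.
(V_in − V_low)/LSB = (1.5804 − 0)/0.00244141 = 647.3318 → code 647 (floor).
Code 647 maps back to 0 + 647×0.00244141 V = 1.5795898 V.
Difference: 0.000810156 V → 0.810 mV.

0.810 mV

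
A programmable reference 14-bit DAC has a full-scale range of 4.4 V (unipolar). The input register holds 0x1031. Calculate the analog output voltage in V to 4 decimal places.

LSB = 4.4 V / 2^14 = 268.55 µV.
Code 0x1031 = 4145 decimal.
V_out = 0 + 4145 × 0.000268555 V = 1.11316 V.

1.1132 V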